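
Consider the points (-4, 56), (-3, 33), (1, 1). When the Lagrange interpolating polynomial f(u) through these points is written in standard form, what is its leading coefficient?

3

The leading coefficient equals the top divided difference f[-4,-3,1].
f[-4,-3] = (33 - 56) / (-3 - (-4)) = -23
f[-3,1] = (1 - 33) / (1 - (-3)) = -8
f[-4,-3,1] = (-8 - (-23)) / (1 - (-4)) = 3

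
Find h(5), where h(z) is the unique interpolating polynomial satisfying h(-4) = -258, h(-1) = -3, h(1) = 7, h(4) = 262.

Evaluate each Lagrange basis at z = 5:
L_0(5) = (6)·(4)·(1)/[(-3)·(-5)·(-8)] = -1/5
L_1(5) = (9)·(4)·(1)/[(3)·(-2)·(-5)] = 6/5
L_2(5) = (9)·(6)·(1)/[(5)·(2)·(-3)] = -9/5
L_3(5) = (9)·(6)·(4)/[(8)·(5)·(3)] = 9/5
Sum: (-258)·(-1/5) + (-3)·(6/5) + 7·(-9/5) + 262·(9/5) = 507

507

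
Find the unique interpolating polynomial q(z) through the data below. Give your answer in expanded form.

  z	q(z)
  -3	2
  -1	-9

q(z) = -(11/2)z - 29/2

Build the Lagrange basis polynomials:
L_0(z) = (z + 1) / [-2] = -(1/2)z - 1/2
L_1(z) = (z + 3) / [2] = (1/2)z + 3/2
q(z) = 2·L_0 + (-9)·L_1
  2·L_0(z) = -z - 1
  (-9)·L_1(z) = -(9/2)z - 27/2
Adding term by term: -(11/2)z - 29/2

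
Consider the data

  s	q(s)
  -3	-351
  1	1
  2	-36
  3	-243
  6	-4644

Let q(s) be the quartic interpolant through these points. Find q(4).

-848

Using Newton's divided-difference form:
q[-3,1] = (1 - (-351)) / (1 - (-3)) = 88
q[1,2] = (-36 - 1) / (2 - 1) = -37
q[2,3] = (-243 - (-36)) / (3 - 2) = -207
q[3,6] = (-4644 - (-243)) / (6 - 3) = -1467
q[-3,1,2] = (-37 - 88) / (2 - (-3)) = -25
q[1,2,3] = (-207 - (-37)) / (3 - 1) = -85
q[2,3,6] = (-1467 - (-207)) / (6 - 2) = -315
q[-3,1,2,3] = (-85 - (-25)) / (3 - (-3)) = -10
q[1,2,3,6] = (-315 - (-85)) / (6 - 1) = -46
q[-3,1,2,3,6] = (-46 - (-10)) / (6 - (-3)) = -4
q(4) = -351 + 88·(7) + (-25)·(7)·(3) + (-10)·(7)·(3)·(2) + (-4)·(7)·(3)·(2)·(1) = -848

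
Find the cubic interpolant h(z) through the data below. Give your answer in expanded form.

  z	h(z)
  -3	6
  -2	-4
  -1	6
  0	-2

h(z) = -(19/3)z^3 - 28z^2 - (89/3)z - 2

L_0(z) = (z + 2)(z + 1)z / [-6] = -(1/6)z^3 - (1/2)z^2 - (1/3)z
L_1(z) = (z + 3)(z + 1)z / [2] = (1/2)z^3 + 2z^2 + (3/2)z
L_2(z) = (z + 3)(z + 2)z / [-2] = -(1/2)z^3 - (5/2)z^2 - 3z
L_3(z) = (z + 3)(z + 2)(z + 1) / [6] = (1/6)z^3 + z^2 + (11/6)z + 1
h(z) = 6·L_0 + (-4)·L_1 + 6·L_2 + (-2)·L_3
  6·L_0(z) = -z^3 - 3z^2 - 2z
  (-4)·L_1(z) = -2z^3 - 8z^2 - 6z
  6·L_2(z) = -3z^3 - 15z^2 - 18z
  (-2)·L_3(z) = -(1/3)z^3 - 2z^2 - (11/3)z - 2
Adding term by term: -(19/3)z^3 - 28z^2 - (89/3)z - 2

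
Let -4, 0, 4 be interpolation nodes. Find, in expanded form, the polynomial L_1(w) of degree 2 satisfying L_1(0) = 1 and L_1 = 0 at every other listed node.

L_1(w) = -(1/16)w^2 + 1

L_1(w) = (w + 4)(w - 4) / [(4)·(-4)]
       = (w^2 - 16) / (-16)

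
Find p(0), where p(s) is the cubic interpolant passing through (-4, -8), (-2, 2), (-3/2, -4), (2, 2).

L_0(0) = (2)·(3/2)·(-2)/[(-2)·(-5/2)·(-6)] = 1/5
L_1(0) = (4)·(3/2)·(-2)/[(2)·(-1/2)·(-4)] = -3
L_2(0) = (4)·(2)·(-2)/[(5/2)·(1/2)·(-7/2)] = 128/35
L_3(0) = (4)·(2)·(3/2)/[(6)·(4)·(7/2)] = 1/7
Sum: (-8)·(1/5) + 2·(-3) + (-4)·(128/35) + 2·(1/7) = -768/35

-768/35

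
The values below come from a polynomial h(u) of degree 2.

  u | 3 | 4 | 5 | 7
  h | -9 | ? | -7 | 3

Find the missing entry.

-9

The 3 known values determine h uniquely (degree ≤ 2).
Evaluate each Lagrange basis at u = 4:
L_0(4) = (-1)·(-3)/[(-2)·(-4)] = 3/8
L_1(4) = (1)·(-3)/[(2)·(-2)] = 3/4
L_2(4) = (1)·(-1)/[(4)·(2)] = -1/8
Sum: (-9)·(3/8) + (-7)·(3/4) + 3·(-1/8) = -9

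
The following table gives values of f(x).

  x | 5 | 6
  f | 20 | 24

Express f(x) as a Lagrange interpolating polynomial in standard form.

f(x) = 4x

Build the Lagrange basis polynomials:
L_0(x) = (x - 6) / [-1] = -x + 6
L_1(x) = (x - 5) / [1] = x - 5
f(x) = 20·L_0 + 24·L_1
  20·L_0(x) = -20x + 120
  24·L_1(x) = 24x - 120
Adding term by term: 4x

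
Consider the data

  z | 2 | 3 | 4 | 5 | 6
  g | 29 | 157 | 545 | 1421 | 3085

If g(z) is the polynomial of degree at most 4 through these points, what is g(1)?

Using Newton's divided-difference form:
g[2,3] = (157 - 29) / (3 - 2) = 128
g[3,4] = (545 - 157) / (4 - 3) = 388
g[4,5] = (1421 - 545) / (5 - 4) = 876
g[5,6] = (3085 - 1421) / (6 - 5) = 1664
g[2,3,4] = (388 - 128) / (4 - 2) = 130
g[3,4,5] = (876 - 388) / (5 - 3) = 244
g[4,5,6] = (1664 - 876) / (6 - 4) = 394
g[2,3,4,5] = (244 - 130) / (5 - 2) = 38
g[3,4,5,6] = (394 - 244) / (6 - 3) = 50
g[2,3,4,5,6] = (50 - 38) / (6 - 2) = 3
g(1) = 29 + 128·(-1) + 130·(-1)·(-2) + 38·(-1)·(-2)·(-3) + 3·(-1)·(-2)·(-3)·(-4) = 5

5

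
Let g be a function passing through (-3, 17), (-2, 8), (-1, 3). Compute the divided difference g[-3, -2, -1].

g[-3,-2] = (8 - 17) / (-2 - (-3)) = -9
g[-2,-1] = (3 - 8) / (-1 - (-2)) = -5
g[-3,-2,-1] = (-5 - (-9)) / (-1 - (-3)) = 2

2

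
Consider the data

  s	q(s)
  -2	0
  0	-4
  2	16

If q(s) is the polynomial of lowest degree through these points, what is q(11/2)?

435/4

Evaluate each Lagrange basis at s = 11/2:
L_0(11/2) = (11/2)·(7/2)/[(-2)·(-4)] = 77/32
L_1(11/2) = (15/2)·(7/2)/[(2)·(-2)] = -105/16
L_2(11/2) = (15/2)·(11/2)/[(4)·(2)] = 165/32
Sum: 0 + (-4)·(-105/16) + 16·(165/32) = 435/4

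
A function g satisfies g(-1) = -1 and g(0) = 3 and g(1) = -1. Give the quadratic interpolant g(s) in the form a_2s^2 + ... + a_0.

g(s) = -4s^2 + 3

Newton's divided differences:
g[-1,0] = (3 - (-1)) / (0 - (-1)) = 4
g[0,1] = (-1 - 3) / (1 - 0) = -4
g[-1,0,1] = (-4 - 4) / (1 - (-1)) = -4
g(s) = -1 + 4·(s + 1) + (-4)·(s + 1)s
Expanding: g(s) = -4s^2 + 3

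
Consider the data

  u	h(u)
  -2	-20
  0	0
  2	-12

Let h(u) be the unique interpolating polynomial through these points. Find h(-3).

L_0(-3) = (-3)·(-5)/[(-2)·(-4)] = 15/8
L_1(-3) = (-1)·(-5)/[(2)·(-2)] = -5/4
L_2(-3) = (-1)·(-3)/[(4)·(2)] = 3/8
Sum: (-20)·(15/8) + 0 + (-12)·(3/8) = -42

-42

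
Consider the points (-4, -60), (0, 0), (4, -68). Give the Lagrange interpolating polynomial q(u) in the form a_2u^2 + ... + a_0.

q(u) = -4u^2 - u

Build the Lagrange basis polynomials:
L_0(u) = u(u - 4) / [32] = (1/32)u^2 - (1/8)u
L_1(u) = (u + 4)(u - 4) / [-16] = -(1/16)u^2 + 1
L_2(u) = (u + 4)u / [32] = (1/32)u^2 + (1/8)u
q(u) = (-60)·L_0 + 0·L_1 + (-68)·L_2
  (-60)·L_0(u) = -(15/8)u^2 + (15/2)u
  0·L_1(u) = 0
  (-68)·L_2(u) = -(17/8)u^2 - (17/2)u
Adding term by term: -4u^2 - u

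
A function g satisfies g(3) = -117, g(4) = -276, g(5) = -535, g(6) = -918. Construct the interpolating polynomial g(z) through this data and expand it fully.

g(z) = -4z^3 - 2z^2 + 3z

Build the Lagrange basis polynomials:
L_0(z) = (z - 4)(z - 5)(z - 6) / [-6] = -(1/6)z^3 + (5/2)z^2 - (37/3)z + 20
L_1(z) = (z - 3)(z - 5)(z - 6) / [2] = (1/2)z^3 - 7z^2 + (63/2)z - 45
L_2(z) = (z - 3)(z - 4)(z - 6) / [-2] = -(1/2)z^3 + (13/2)z^2 - 27z + 36
L_3(z) = (z - 3)(z - 4)(z - 5) / [6] = (1/6)z^3 - 2z^2 + (47/6)z - 10
g(z) = (-117)·L_0 + (-276)·L_1 + (-535)·L_2 + (-918)·L_3
  (-117)·L_0(z) = (39/2)z^3 - (585/2)z^2 + 1443z - 2340
  (-276)·L_1(z) = -138z^3 + 1932z^2 - 8694z + 12420
  (-535)·L_2(z) = (535/2)z^3 - (6955/2)z^2 + 14445z - 19260
  (-918)·L_3(z) = -153z^3 + 1836z^2 - 7191z + 9180
Adding term by term: -4z^3 - 2z^2 + 3z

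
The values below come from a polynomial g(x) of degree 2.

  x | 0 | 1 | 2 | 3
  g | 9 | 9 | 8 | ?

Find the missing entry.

6

The 3 known values determine g uniquely (degree ≤ 2).
Evaluate each Lagrange basis at x = 3:
L_0(3) = (2)·(1)/[(-1)·(-2)] = 1
L_1(3) = (3)·(1)/[(1)·(-1)] = -3
L_2(3) = (3)·(2)/[(2)·(1)] = 3
Sum: 9·(1) + 9·(-3) + 8·(3) = 6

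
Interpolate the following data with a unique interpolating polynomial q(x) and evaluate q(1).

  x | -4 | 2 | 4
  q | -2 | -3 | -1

-57/16

Evaluate each Lagrange basis at x = 1:
L_0(1) = (-1)·(-3)/[(-6)·(-8)] = 1/16
L_1(1) = (5)·(-3)/[(6)·(-2)] = 5/4
L_2(1) = (5)·(-1)/[(8)·(2)] = -5/16
Sum: (-2)·(1/16) + (-3)·(5/4) + (-1)·(-5/16) = -57/16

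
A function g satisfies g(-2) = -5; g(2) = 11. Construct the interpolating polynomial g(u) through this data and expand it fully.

g(u) = 4u + 3

Build the Lagrange basis polynomials:
L_0(u) = (u - 2) / [-4] = -(1/4)u + 1/2
L_1(u) = (u + 2) / [4] = (1/4)u + 1/2
g(u) = (-5)·L_0 + 11·L_1
  (-5)·L_0(u) = (5/4)u - 5/2
  11·L_1(u) = (11/4)u + 11/2
Adding term by term: 4u + 3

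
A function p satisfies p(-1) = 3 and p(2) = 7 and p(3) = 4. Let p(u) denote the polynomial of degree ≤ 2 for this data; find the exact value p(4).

-7/6

Using Newton's divided-difference form:
p[-1,2] = (7 - 3) / (2 - (-1)) = 4/3
p[2,3] = (4 - 7) / (3 - 2) = -3
p[-1,2,3] = (-3 - 4/3) / (3 - (-1)) = -13/12
p(4) = 3 + (4/3)·(5) + (-13/12)·(5)·(2) = -7/6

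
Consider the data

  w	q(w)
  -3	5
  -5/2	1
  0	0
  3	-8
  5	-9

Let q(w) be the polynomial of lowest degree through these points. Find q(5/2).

L_0(5/2) = (5)·(5/2)·(-1/2)·(-5/2)/[(-1/2)·(-3)·(-6)·(-8)] = 125/576
L_1(5/2) = (11/2)·(5/2)·(-1/2)·(-5/2)/[(1/2)·(-5/2)·(-11/2)·(-15/2)] = -1/3
L_2(5/2) = (11/2)·(5)·(-1/2)·(-5/2)/[(3)·(5/2)·(-3)·(-5)] = 11/36
L_3(5/2) = (11/2)·(5)·(5/2)·(-5/2)/[(6)·(11/2)·(3)·(-2)] = 125/144
L_4(5/2) = (11/2)·(5)·(5/2)·(-1/2)/[(8)·(15/2)·(5)·(2)] = -11/192
Sum: 5·(125/576) + 1·(-1/3) + 0 + (-8)·(125/144) + (-9)·(-11/192) = -545/96

-545/96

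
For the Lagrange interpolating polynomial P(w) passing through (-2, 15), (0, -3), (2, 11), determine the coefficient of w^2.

The leading coefficient equals the top divided difference P[-2,0,2].
P[-2,0] = (-3 - 15) / (0 - (-2)) = -9
P[0,2] = (11 - (-3)) / (2 - 0) = 7
P[-2,0,2] = (7 - (-9)) / (2 - (-2)) = 4

4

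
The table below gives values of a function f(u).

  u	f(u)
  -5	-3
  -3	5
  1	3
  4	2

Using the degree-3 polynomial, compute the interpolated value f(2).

Using Newton's divided-difference form:
f[-5,-3] = (5 - (-3)) / (-3 - (-5)) = 4
f[-3,1] = (3 - 5) / (1 - (-3)) = -1/2
f[1,4] = (2 - 3) / (4 - 1) = -1/3
f[-5,-3,1] = (-1/2 - 4) / (1 - (-5)) = -3/4
f[-3,1,4] = (-1/3 - (-1/2)) / (4 - (-3)) = 1/42
f[-5,-3,1,4] = (1/42 - (-3/4)) / (4 - (-5)) = 65/756
f(2) = -3 + 4·(7) + (-3/4)·(7)·(5) + (65/756)·(7)·(5)·(1) = 95/54

95/54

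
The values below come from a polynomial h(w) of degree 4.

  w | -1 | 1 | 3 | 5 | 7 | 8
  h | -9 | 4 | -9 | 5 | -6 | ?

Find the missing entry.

-8427/128

The 5 known values determine h uniquely (degree ≤ 4).
Evaluate each Lagrange basis at w = 8:
L_0(8) = (7)·(5)·(3)·(1)/[(-2)·(-4)·(-6)·(-8)] = 35/128
L_1(8) = (9)·(5)·(3)·(1)/[(2)·(-2)·(-4)·(-6)] = -45/32
L_2(8) = (9)·(7)·(3)·(1)/[(4)·(2)·(-2)·(-4)] = 189/64
L_3(8) = (9)·(7)·(5)·(1)/[(6)·(4)·(2)·(-2)] = -105/32
L_4(8) = (9)·(7)·(5)·(3)/[(8)·(6)·(4)·(2)] = 315/128
Sum: (-9)·(35/128) + 4·(-45/32) + (-9)·(189/64) + 5·(-105/32) + (-6)·(315/128) = -8427/128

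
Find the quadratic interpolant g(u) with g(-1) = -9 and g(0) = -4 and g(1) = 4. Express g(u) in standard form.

g(u) = (3/2)u^2 + (13/2)u - 4

L_0(u) = u(u - 1) / [2] = (1/2)u^2 - (1/2)u
L_1(u) = (u + 1)(u - 1) / [-1] = -u^2 + 1
L_2(u) = (u + 1)u / [2] = (1/2)u^2 + (1/2)u
g(u) = (-9)·L_0 + (-4)·L_1 + 4·L_2
  (-9)·L_0(u) = -(9/2)u^2 + (9/2)u
  (-4)·L_1(u) = 4u^2 - 4
  4·L_2(u) = 2u^2 + 2u
Adding term by term: (3/2)u^2 + (13/2)u - 4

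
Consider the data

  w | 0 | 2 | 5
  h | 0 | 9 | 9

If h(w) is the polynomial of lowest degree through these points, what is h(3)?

54/5

L_0(3) = (1)·(-2)/[(-2)·(-5)] = -1/5
L_1(3) = (3)·(-2)/[(2)·(-3)] = 1
L_2(3) = (3)·(1)/[(5)·(3)] = 1/5
Sum: 0 + 9·(1) + 9·(1/5) = 54/5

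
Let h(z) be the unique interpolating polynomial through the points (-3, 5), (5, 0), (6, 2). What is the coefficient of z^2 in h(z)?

7/24

L_0(z) = (z - 5)(z - 6) / [72] = (1/72)z^2 - (11/72)z + 5/12
L_1(z) = (z + 3)(z - 6) / [-8] = -(1/8)z^2 + (3/8)z + 9/4
L_2(z) = (z + 3)(z - 5) / [9] = (1/9)z^2 - (2/9)z - 5/3
h(z) = 5·L_0 + 0·L_1 + 2·L_2
Only the coefficient of z^2 is needed; take it from each L_i and combine:
5·(1/72) + 0·(-1/8) + 2·(1/9) = 7/24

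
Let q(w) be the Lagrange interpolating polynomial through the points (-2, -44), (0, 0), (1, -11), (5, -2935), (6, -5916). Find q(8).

Evaluate each Lagrange basis at w = 8:
L_0(8) = (8)·(7)·(3)·(2)/[(-2)·(-3)·(-7)·(-8)] = 1
L_1(8) = (10)·(7)·(3)·(2)/[(2)·(-1)·(-5)·(-6)] = -7
L_2(8) = (10)·(8)·(3)·(2)/[(3)·(1)·(-4)·(-5)] = 8
L_3(8) = (10)·(8)·(7)·(2)/[(7)·(5)·(4)·(-1)] = -8
L_4(8) = (10)·(8)·(7)·(3)/[(8)·(6)·(5)·(1)] = 7
Sum: (-44)·(1) + 0 + (-11)·(8) + (-2935)·(-8) + (-5916)·(7) = -18064

-18064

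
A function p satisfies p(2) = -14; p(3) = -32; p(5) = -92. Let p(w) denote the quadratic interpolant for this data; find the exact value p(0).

-2

Using Newton's divided-difference form:
p[2,3] = (-32 - (-14)) / (3 - 2) = -18
p[3,5] = (-92 - (-32)) / (5 - 3) = -30
p[2,3,5] = (-30 - (-18)) / (5 - 2) = -4
p(0) = -14 + (-18)·(-2) + (-4)·(-2)·(-3) = -2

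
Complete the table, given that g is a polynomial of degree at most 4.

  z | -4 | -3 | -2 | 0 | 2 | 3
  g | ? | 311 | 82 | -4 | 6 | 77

840

The 5 known values determine g uniquely (degree ≤ 4).
L_0(-4) = (-2)·(-4)·(-6)·(-7)/[(-1)·(-3)·(-5)·(-6)] = 56/15
L_1(-4) = (-1)·(-4)·(-6)·(-7)/[(1)·(-2)·(-4)·(-5)] = -21/5
L_2(-4) = (-1)·(-2)·(-6)·(-7)/[(3)·(2)·(-2)·(-3)] = 7/3
L_3(-4) = (-1)·(-2)·(-4)·(-7)/[(5)·(4)·(2)·(-1)] = -7/5
L_4(-4) = (-1)·(-2)·(-4)·(-6)/[(6)·(5)·(3)·(1)] = 8/15
Sum: 311·(56/15) + 82·(-21/5) + (-4)·(7/3) + 6·(-7/5) + 77·(8/15) = 840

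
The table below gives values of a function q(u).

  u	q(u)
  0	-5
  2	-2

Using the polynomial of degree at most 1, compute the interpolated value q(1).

L_0(1) = (-1)/[(-2)] = 1/2
L_1(1) = (1)/[(2)] = 1/2
Sum: (-5)·(1/2) + (-2)·(1/2) = -7/2

-7/2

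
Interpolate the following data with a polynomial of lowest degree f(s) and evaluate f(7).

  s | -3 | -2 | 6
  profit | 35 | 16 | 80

115

Evaluate each Lagrange basis at s = 7:
L_0(7) = (9)·(1)/[(-1)·(-9)] = 1
L_1(7) = (10)·(1)/[(1)·(-8)] = -5/4
L_2(7) = (10)·(9)/[(9)·(8)] = 5/4
Sum: 35·(1) + 16·(-5/4) + 80·(5/4) = 115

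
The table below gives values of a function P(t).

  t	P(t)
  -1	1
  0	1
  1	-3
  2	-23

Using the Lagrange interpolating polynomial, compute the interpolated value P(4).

-159

Evaluate each Lagrange basis at t = 4:
L_0(4) = (4)·(3)·(2)/[(-1)·(-2)·(-3)] = -4
L_1(4) = (5)·(3)·(2)/[(1)·(-1)·(-2)] = 15
L_2(4) = (5)·(4)·(2)/[(2)·(1)·(-1)] = -20
L_3(4) = (5)·(4)·(3)/[(3)·(2)·(1)] = 10
Sum: 1·(-4) + 1·(15) + (-3)·(-20) + (-23)·(10) = -159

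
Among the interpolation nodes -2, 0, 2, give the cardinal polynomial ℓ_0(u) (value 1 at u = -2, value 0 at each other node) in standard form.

ℓ_0(u) = u(u - 2) / [(-2)·(-4)]
       = (u^2 - 2u) / (8)

ℓ_0(u) = (1/8)u^2 - (1/4)u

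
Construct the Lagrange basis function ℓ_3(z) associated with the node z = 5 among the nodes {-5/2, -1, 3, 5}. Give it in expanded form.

ℓ_3(z) = (z + 5/2)(z + 1)(z - 3) / [(15/2)·(6)·(2)]
       = (z^3 + (1/2)z^2 - 8z - 15/2) / (90)

ℓ_3(z) = (1/90)z^3 + (1/180)z^2 - (4/45)z - 1/12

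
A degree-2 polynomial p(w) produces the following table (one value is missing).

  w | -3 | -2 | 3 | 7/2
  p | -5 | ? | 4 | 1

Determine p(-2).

59/26

The 3 known values determine p uniquely (degree ≤ 2).
L_0(-2) = (-5)·(-11/2)/[(-6)·(-13/2)] = 55/78
L_1(-2) = (1)·(-11/2)/[(6)·(-1/2)] = 11/6
L_2(-2) = (1)·(-5)/[(13/2)·(1/2)] = -20/13
Sum: (-5)·(55/78) + 4·(11/6) + 1·(-20/13) = 59/26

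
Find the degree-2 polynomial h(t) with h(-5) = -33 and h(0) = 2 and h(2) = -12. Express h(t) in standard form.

h(t) = -2t^2 - 3t + 2

L_0(t) = t(t - 2) / [35] = (1/35)t^2 - (2/35)t
L_1(t) = (t + 5)(t - 2) / [-10] = -(1/10)t^2 - (3/10)t + 1
L_2(t) = (t + 5)t / [14] = (1/14)t^2 + (5/14)t
h(t) = (-33)·L_0 + 2·L_1 + (-12)·L_2
  (-33)·L_0(t) = -(33/35)t^2 + (66/35)t
  2·L_1(t) = -(1/5)t^2 - (3/5)t + 2
  (-12)·L_2(t) = -(6/7)t^2 - (30/7)t
Adding term by term: -2t^2 - 3t + 2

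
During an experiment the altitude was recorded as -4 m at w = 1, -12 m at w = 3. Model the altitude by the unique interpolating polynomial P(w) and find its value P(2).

Evaluate each Lagrange basis at w = 2:
L_0(2) = (-1)/[(-2)] = 1/2
L_1(2) = (1)/[(2)] = 1/2
Sum: (-4)·(1/2) + (-12)·(1/2) = -8

-8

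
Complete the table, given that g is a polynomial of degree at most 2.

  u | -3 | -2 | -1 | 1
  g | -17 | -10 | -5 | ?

The 3 known values determine g uniquely (degree ≤ 2).
Evaluate each Lagrange basis at u = 1:
L_0(1) = (3)·(2)/[(-1)·(-2)] = 3
L_1(1) = (4)·(2)/[(1)·(-1)] = -8
L_2(1) = (4)·(3)/[(2)·(1)] = 6
Sum: (-17)·(3) + (-10)·(-8) + (-5)·(6) = -1

-1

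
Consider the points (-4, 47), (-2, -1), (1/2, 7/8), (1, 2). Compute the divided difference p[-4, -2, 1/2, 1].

-1

p[-4,-2] = (-1 - 47) / (-2 - (-4)) = -24
p[-2,1/2] = (7/8 - (-1)) / (1/2 - (-2)) = 3/4
p[1/2,1] = (2 - 7/8) / (1 - 1/2) = 9/4
p[-4,-2,1/2] = (3/4 - (-24)) / (1/2 - (-4)) = 11/2
p[-2,1/2,1] = (9/4 - 3/4) / (1 - (-2)) = 1/2
p[-4,-2,1/2,1] = (1/2 - 11/2) / (1 - (-4)) = -1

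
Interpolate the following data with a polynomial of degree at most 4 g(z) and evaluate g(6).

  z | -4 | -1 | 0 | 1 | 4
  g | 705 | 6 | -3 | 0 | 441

Evaluate each Lagrange basis at z = 6:
L_0(6) = (7)·(6)·(5)·(2)/[(-3)·(-4)·(-5)·(-8)] = 7/8
L_1(6) = (10)·(6)·(5)·(2)/[(3)·(-1)·(-2)·(-5)] = -20
L_2(6) = (10)·(7)·(5)·(2)/[(4)·(1)·(-1)·(-4)] = 175/4
L_3(6) = (10)·(7)·(6)·(2)/[(5)·(2)·(1)·(-3)] = -28
L_4(6) = (10)·(7)·(6)·(5)/[(8)·(5)·(4)·(3)] = 35/8
Sum: 705·(7/8) + 6·(-20) + (-3)·(175/4) + 0 + 441·(35/8) = 2295

2295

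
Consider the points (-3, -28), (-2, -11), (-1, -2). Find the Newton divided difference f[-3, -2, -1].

-4

f[-3,-2] = (-11 - (-28)) / (-2 - (-3)) = 17
f[-2,-1] = (-2 - (-11)) / (-1 - (-2)) = 9
f[-3,-2,-1] = (9 - 17) / (-1 - (-3)) = -4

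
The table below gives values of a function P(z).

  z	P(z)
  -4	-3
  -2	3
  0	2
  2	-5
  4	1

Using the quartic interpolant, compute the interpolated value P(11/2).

36467/1024

Using Newton's divided-difference form:
P[-4,-2] = (3 - (-3)) / (-2 - (-4)) = 3
P[-2,0] = (2 - 3) / (0 - (-2)) = -1/2
P[0,2] = (-5 - 2) / (2 - 0) = -7/2
P[2,4] = (1 - (-5)) / (4 - 2) = 3
P[-4,-2,0] = (-1/2 - 3) / (0 - (-4)) = -7/8
P[-2,0,2] = (-7/2 - (-1/2)) / (2 - (-2)) = -3/4
P[0,2,4] = (3 - (-7/2)) / (4 - 0) = 13/8
P[-4,-2,0,2] = (-3/4 - (-7/8)) / (2 - (-4)) = 1/48
P[-2,0,2,4] = (13/8 - (-3/4)) / (4 - (-2)) = 19/48
P[-4,-2,0,2,4] = (19/48 - 1/48) / (4 - (-4)) = 3/64
P(11/2) = -3 + 3·(19/2) + (-7/8)·(19/2)·(15/2) + (1/48)·(19/2)·(15/2)·(11/2) + (3/64)·(19/2)·(15/2)·(11/2)·(7/2) = 36467/1024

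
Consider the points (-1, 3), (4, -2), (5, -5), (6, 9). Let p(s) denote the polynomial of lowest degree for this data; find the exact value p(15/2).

Evaluate each Lagrange basis at s = 15/2:
L_0(15/2) = (7/2)·(5/2)·(3/2)/[(-5)·(-6)·(-7)] = -1/16
L_1(15/2) = (17/2)·(5/2)·(3/2)/[(5)·(-1)·(-2)] = 51/16
L_2(15/2) = (17/2)·(7/2)·(3/2)/[(6)·(1)·(-1)] = -119/16
L_3(15/2) = (17/2)·(7/2)·(5/2)/[(7)·(2)·(1)] = 85/16
Sum: 3·(-1/16) + (-2)·(51/16) + (-5)·(-119/16) + 9·(85/16) = 1255/16

1255/16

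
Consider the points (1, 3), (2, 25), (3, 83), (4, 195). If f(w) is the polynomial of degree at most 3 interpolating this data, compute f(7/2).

1049/8

Evaluate each Lagrange basis at w = 7/2:
L_0(7/2) = (3/2)·(1/2)·(-1/2)/[(-1)·(-2)·(-3)] = 1/16
L_1(7/2) = (5/2)·(1/2)·(-1/2)/[(1)·(-1)·(-2)] = -5/16
L_2(7/2) = (5/2)·(3/2)·(-1/2)/[(2)·(1)·(-1)] = 15/16
L_3(7/2) = (5/2)·(3/2)·(1/2)/[(3)·(2)·(1)] = 5/16
Sum: 3·(1/16) + 25·(-5/16) + 83·(15/16) + 195·(5/16) = 1049/8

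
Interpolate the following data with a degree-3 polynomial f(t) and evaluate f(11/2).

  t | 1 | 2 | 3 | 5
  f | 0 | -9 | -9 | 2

33/8

L_0(11/2) = (7/2)·(5/2)·(1/2)/[(-1)·(-2)·(-4)] = -35/64
L_1(11/2) = (9/2)·(5/2)·(1/2)/[(1)·(-1)·(-3)] = 15/8
L_2(11/2) = (9/2)·(7/2)·(1/2)/[(2)·(1)·(-2)] = -63/32
L_3(11/2) = (9/2)·(7/2)·(5/2)/[(4)·(3)·(2)] = 105/64
Sum: 0 + (-9)·(15/8) + (-9)·(-63/32) + 2·(105/64) = 33/8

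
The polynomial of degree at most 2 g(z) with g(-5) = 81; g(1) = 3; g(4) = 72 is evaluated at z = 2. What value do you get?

18

L_0(2) = (1)·(-2)/[(-6)·(-9)] = -1/27
L_1(2) = (7)·(-2)/[(6)·(-3)] = 7/9
L_2(2) = (7)·(1)/[(9)·(3)] = 7/27
Sum: 81·(-1/27) + 3·(7/9) + 72·(7/27) = 18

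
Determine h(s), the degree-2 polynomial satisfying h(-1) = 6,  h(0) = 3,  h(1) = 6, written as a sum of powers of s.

h(s) = 3s^2 + 3

Build the Lagrange basis polynomials:
L_0(s) = s(s - 1) / [2] = (1/2)s^2 - (1/2)s
L_1(s) = (s + 1)(s - 1) / [-1] = -s^2 + 1
L_2(s) = (s + 1)s / [2] = (1/2)s^2 + (1/2)s
h(s) = 6·L_0 + 3·L_1 + 6·L_2
  6·L_0(s) = 3s^2 - 3s
  3·L_1(s) = -3s^2 + 3
  6·L_2(s) = 3s^2 + 3s
Adding term by term: 3s^2 + 3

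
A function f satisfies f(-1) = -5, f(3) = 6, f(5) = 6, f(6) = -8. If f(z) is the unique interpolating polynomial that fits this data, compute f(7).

Evaluate each Lagrange basis at z = 7:
L_0(7) = (4)·(2)·(1)/[(-4)·(-6)·(-7)] = -1/21
L_1(7) = (8)·(2)·(1)/[(4)·(-2)·(-3)] = 2/3
L_2(7) = (8)·(4)·(1)/[(6)·(2)·(-1)] = -8/3
L_3(7) = (8)·(4)·(2)/[(7)·(3)·(1)] = 64/21
Sum: (-5)·(-1/21) + 6·(2/3) + 6·(-8/3) + (-8)·(64/21) = -253/7

-253/7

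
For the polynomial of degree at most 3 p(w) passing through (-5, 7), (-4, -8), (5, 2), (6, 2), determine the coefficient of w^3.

The leading coefficient equals the top divided difference p[-5,-4,5,6].
p[-5,-4] = (-8 - 7) / (-4 - (-5)) = -15
p[-4,5] = (2 - (-8)) / (5 - (-4)) = 10/9
p[5,6] = (2 - 2) / (6 - 5) = 0
p[-5,-4,5] = (10/9 - (-15)) / (5 - (-5)) = 29/18
p[-4,5,6] = (0 - 10/9) / (6 - (-4)) = -1/9
p[-5,-4,5,6] = (-1/9 - 29/18) / (6 - (-5)) = -31/198

-31/198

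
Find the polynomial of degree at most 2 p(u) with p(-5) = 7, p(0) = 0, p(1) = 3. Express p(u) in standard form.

p(u) = (11/15)u^2 + (34/15)u

Newton's divided differences:
p[-5,0] = (0 - 7) / (0 - (-5)) = -7/5
p[0,1] = (3 - 0) / (1 - 0) = 3
p[-5,0,1] = (3 - (-7/5)) / (1 - (-5)) = 11/15
p(u) = 7 + (-7/5)·(u + 5) + (11/15)·(u + 5)u
Expanding: p(u) = (11/15)u^2 + (34/15)u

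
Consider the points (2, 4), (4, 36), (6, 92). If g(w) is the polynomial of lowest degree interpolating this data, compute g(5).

61

L_0(5) = (1)·(-1)/[(-2)·(-4)] = -1/8
L_1(5) = (3)·(-1)/[(2)·(-2)] = 3/4
L_2(5) = (3)·(1)/[(4)·(2)] = 3/8
Sum: 4·(-1/8) + 36·(3/4) + 92·(3/8) = 61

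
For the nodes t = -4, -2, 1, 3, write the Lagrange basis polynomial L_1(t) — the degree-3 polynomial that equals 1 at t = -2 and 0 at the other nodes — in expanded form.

L_1(t) = (t + 4)(t - 1)(t - 3) / [(2)·(-3)·(-5)]
       = (t^3 - 13t + 12) / (30)

L_1(t) = (1/30)t^3 - (13/30)t + 2/5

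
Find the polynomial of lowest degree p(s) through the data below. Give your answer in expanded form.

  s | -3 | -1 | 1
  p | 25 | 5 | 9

Newton's divided differences:
p[-3,-1] = (5 - 25) / (-1 - (-3)) = -10
p[-1,1] = (9 - 5) / (1 - (-1)) = 2
p[-3,-1,1] = (2 - (-10)) / (1 - (-3)) = 3
p(s) = 25 + (-10)·(s + 3) + 3·(s + 3)(s + 1)
Expanding: p(s) = 3s^2 + 2s + 4

p(s) = 3s^2 + 2s + 4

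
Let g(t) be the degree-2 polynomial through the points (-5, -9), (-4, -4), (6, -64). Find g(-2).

0

Using Newton's divided-difference form:
g[-5,-4] = (-4 - (-9)) / (-4 - (-5)) = 5
g[-4,6] = (-64 - (-4)) / (6 - (-4)) = -6
g[-5,-4,6] = (-6 - 5) / (6 - (-5)) = -1
g(-2) = -9 + 5·(3) + (-1)·(3)·(2) = 0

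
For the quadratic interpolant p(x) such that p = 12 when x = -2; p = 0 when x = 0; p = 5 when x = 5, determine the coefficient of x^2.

Build the Lagrange basis polynomials:
L_0(x) = x(x - 5) / [14] = (1/14)x^2 - (5/14)x
L_1(x) = (x + 2)(x - 5) / [-10] = -(1/10)x^2 + (3/10)x + 1
L_2(x) = (x + 2)x / [35] = (1/35)x^2 + (2/35)x
p(x) = 12·L_0 + 0·L_1 + 5·L_2
Only the coefficient of x^2 is needed; take it from each L_i and combine:
12·(1/14) + 0·(-1/10) + 5·(1/35) = 1

1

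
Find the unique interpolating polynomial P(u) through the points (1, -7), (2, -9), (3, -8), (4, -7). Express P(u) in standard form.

Newton's divided differences:
P[1,2] = (-9 - (-7)) / (2 - 1) = -2
P[2,3] = (-8 - (-9)) / (3 - 2) = 1
P[3,4] = (-7 - (-8)) / (4 - 3) = 1
P[1,2,3] = (1 - (-2)) / (3 - 1) = 3/2
P[2,3,4] = (1 - 1) / (4 - 2) = 0
P[1,2,3,4] = (0 - 3/2) / (4 - 1) = -1/2
P(u) = -7 + (-2)·(u - 1) + (3/2)·(u - 1)(u - 2) + (-1/2)·(u - 1)(u - 2)(u - 3)
Expanding: P(u) = -(1/2)u^3 + (9/2)u^2 - 12u + 1

P(u) = -(1/2)u^3 + (9/2)u^2 - 12u + 1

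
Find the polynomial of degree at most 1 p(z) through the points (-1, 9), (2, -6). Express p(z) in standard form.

p(z) = -5z + 4

Build the Lagrange basis polynomials:
L_0(z) = (z - 2) / [-3] = -(1/3)z + 2/3
L_1(z) = (z + 1) / [3] = (1/3)z + 1/3
p(z) = 9·L_0 + (-6)·L_1
  9·L_0(z) = -3z + 6
  (-6)·L_1(z) = -2z - 2
Adding term by term: -5z + 4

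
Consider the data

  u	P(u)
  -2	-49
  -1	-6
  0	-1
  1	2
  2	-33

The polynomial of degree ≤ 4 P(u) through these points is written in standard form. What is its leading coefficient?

-3

Build the Lagrange basis polynomials:
L_0(u) = (u + 1)u(u - 1)(u - 2) / [24] = (1/24)u^4 - (1/12)u^3 - (1/24)u^2 + (1/12)u
L_1(u) = (u + 2)u(u - 1)(u - 2) / [-6] = -(1/6)u^4 + (1/6)u^3 + (2/3)u^2 - (2/3)u
L_2(u) = (u + 2)(u + 1)(u - 1)(u - 2) / [4] = (1/4)u^4 - (5/4)u^2 + 1
L_3(u) = (u + 2)(u + 1)u(u - 2) / [-6] = -(1/6)u^4 - (1/6)u^3 + (2/3)u^2 + (2/3)u
L_4(u) = (u + 2)(u + 1)u(u - 1) / [24] = (1/24)u^4 + (1/12)u^3 - (1/24)u^2 - (1/12)u
P(u) = (-49)·L_0 + (-6)·L_1 + (-1)·L_2 + 2·L_3 + (-33)·L_4
Only the coefficient of u^4 is needed; take it from each L_i and combine:
(-49)·(1/24) + (-6)·(-1/6) + (-1)·(1/4) + 2·(-1/6) + (-33)·(1/24) = -3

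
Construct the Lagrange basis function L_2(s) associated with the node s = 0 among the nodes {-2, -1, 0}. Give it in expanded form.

L_2(s) = (1/2)s^2 + (3/2)s + 1

L_2(s) = (s + 2)(s + 1) / [(2)·(1)]
       = (s^2 + 3s + 2) / (2)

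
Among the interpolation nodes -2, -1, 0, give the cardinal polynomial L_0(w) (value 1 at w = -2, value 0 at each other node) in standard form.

L_0(w) = (1/2)w^2 + (1/2)w

L_0(w) = (w + 1)w / [(-1)·(-2)]
       = (w^2 + w) / (2)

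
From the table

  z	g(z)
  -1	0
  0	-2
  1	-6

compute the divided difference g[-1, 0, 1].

g[-1,0] = (-2 - 0) / (0 - (-1)) = -2
g[0,1] = (-6 - (-2)) / (1 - 0) = -4
g[-1,0,1] = (-4 - (-2)) / (1 - (-1)) = -1

-1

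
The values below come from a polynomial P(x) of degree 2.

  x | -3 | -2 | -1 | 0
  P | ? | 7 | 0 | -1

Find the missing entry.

The 3 known values determine P uniquely (degree ≤ 2).
Evaluate each Lagrange basis at x = -3:
L_0(-3) = (-2)·(-3)/[(-1)·(-2)] = 3
L_1(-3) = (-1)·(-3)/[(1)·(-1)] = -3
L_2(-3) = (-1)·(-2)/[(2)·(1)] = 1
Sum: 7·(3) + 0 + (-1)·(1) = 20

20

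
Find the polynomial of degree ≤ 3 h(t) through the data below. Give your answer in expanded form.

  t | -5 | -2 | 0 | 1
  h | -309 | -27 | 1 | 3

h(t) = 2t^3 - 2t^2 + 2t + 1

Build the Lagrange basis polynomials:
L_0(t) = (t + 2)t(t - 1) / [-90] = -(1/90)t^3 - (1/90)t^2 + (1/45)t
L_1(t) = (t + 5)t(t - 1) / [18] = (1/18)t^3 + (2/9)t^2 - (5/18)t
L_2(t) = (t + 5)(t + 2)(t - 1) / [-10] = -(1/10)t^3 - (3/5)t^2 - (3/10)t + 1
L_3(t) = (t + 5)(t + 2)t / [18] = (1/18)t^3 + (7/18)t^2 + (5/9)t
h(t) = (-309)·L_0 + (-27)·L_1 + 1·L_2 + 3·L_3
  (-309)·L_0(t) = (103/30)t^3 + (103/30)t^2 - (103/15)t
  (-27)·L_1(t) = -(3/2)t^3 - 6t^2 + (15/2)t
  1·L_2(t) = -(1/10)t^3 - (3/5)t^2 - (3/10)t + 1
  3·L_3(t) = (1/6)t^3 + (7/6)t^2 + (5/3)t
Adding term by term: 2t^3 - 2t^2 + 2t + 1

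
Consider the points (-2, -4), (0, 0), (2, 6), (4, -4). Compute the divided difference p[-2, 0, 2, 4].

p[-2,0] = (0 - (-4)) / (0 - (-2)) = 2
p[0,2] = (6 - 0) / (2 - 0) = 3
p[2,4] = (-4 - 6) / (4 - 2) = -5
p[-2,0,2] = (3 - 2) / (2 - (-2)) = 1/4
p[0,2,4] = (-5 - 3) / (4 - 0) = -2
p[-2,0,2,4] = (-2 - 1/4) / (4 - (-2)) = -3/8

-3/8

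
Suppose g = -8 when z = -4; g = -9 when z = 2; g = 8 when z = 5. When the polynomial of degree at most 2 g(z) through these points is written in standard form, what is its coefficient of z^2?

The leading coefficient equals the top divided difference g[-4,2,5].
g[-4,2] = (-9 - (-8)) / (2 - (-4)) = -1/6
g[2,5] = (8 - (-9)) / (5 - 2) = 17/3
g[-4,2,5] = (17/3 - (-1/6)) / (5 - (-4)) = 35/54

35/54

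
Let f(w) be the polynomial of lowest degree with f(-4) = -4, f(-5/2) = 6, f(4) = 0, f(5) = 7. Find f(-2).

4123/585

L_0(-2) = (1/2)·(-6)·(-7)/[(-3/2)·(-8)·(-9)] = -7/36
L_1(-2) = (2)·(-6)·(-7)/[(3/2)·(-13/2)·(-15/2)] = 224/195
L_2(-2) = (2)·(1/2)·(-7)/[(8)·(13/2)·(-1)] = 7/52
L_3(-2) = (2)·(1/2)·(-6)/[(9)·(15/2)·(1)] = -4/45
Sum: (-4)·(-7/36) + 6·(224/195) + 0 + 7·(-4/45) = 4123/585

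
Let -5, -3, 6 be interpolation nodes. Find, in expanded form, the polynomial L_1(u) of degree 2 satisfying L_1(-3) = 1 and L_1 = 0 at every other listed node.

L_1(u) = (u + 5)(u - 6) / [(2)·(-9)]
       = (u^2 - u - 30) / (-18)

L_1(u) = -(1/18)u^2 + (1/18)u + 5/3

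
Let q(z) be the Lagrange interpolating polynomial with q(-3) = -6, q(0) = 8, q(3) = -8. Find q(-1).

Evaluate each Lagrange basis at z = -1:
L_0(-1) = (-1)·(-4)/[(-3)·(-6)] = 2/9
L_1(-1) = (2)·(-4)/[(3)·(-3)] = 8/9
L_2(-1) = (2)·(-1)/[(6)·(3)] = -1/9
Sum: (-6)·(2/9) + 8·(8/9) + (-8)·(-1/9) = 20/3

20/3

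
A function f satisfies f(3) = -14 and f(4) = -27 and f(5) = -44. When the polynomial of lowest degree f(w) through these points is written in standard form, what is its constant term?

L_0(w) = (w - 4)(w - 5) / [2] = (1/2)w^2 - (9/2)w + 10
L_1(w) = (w - 3)(w - 5) / [-1] = -w^2 + 8w - 15
L_2(w) = (w - 3)(w - 4) / [2] = (1/2)w^2 - (7/2)w + 6
f(w) = (-14)·L_0 + (-27)·L_1 + (-44)·L_2
Only the constant term is needed; take it from each L_i and combine:
(-14)·(10) + (-27)·(-15) + (-44)·(6) = 1

1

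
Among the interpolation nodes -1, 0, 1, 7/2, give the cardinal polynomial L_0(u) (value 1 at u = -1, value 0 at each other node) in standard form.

L_0(u) = u(u - 1)(u - 7/2) / [(-1)·(-2)·(-9/2)]
       = (u^3 - (9/2)u^2 + (7/2)u) / (-9)

L_0(u) = -(1/9)u^3 + (1/2)u^2 - (7/18)u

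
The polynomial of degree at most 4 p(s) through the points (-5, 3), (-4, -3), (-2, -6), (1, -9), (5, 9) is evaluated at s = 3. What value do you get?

Evaluate each Lagrange basis at s = 3:
L_0(3) = (7)·(5)·(2)·(-2)/[(-1)·(-3)·(-6)·(-10)] = -7/9
L_1(3) = (8)·(5)·(2)·(-2)/[(1)·(-2)·(-5)·(-9)] = 16/9
L_2(3) = (8)·(7)·(2)·(-2)/[(3)·(2)·(-3)·(-7)] = -16/9
L_3(3) = (8)·(7)·(5)·(-2)/[(6)·(5)·(3)·(-4)] = 14/9
L_4(3) = (8)·(7)·(5)·(2)/[(10)·(9)·(7)·(4)] = 2/9
Sum: 3·(-7/9) + (-3)·(16/9) + (-6)·(-16/9) + (-9)·(14/9) + 9·(2/9) = -9

-9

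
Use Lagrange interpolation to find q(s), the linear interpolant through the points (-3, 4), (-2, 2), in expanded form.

Build the Lagrange basis polynomials:
L_0(s) = (s + 2) / [-1] = -s - 2
L_1(s) = (s + 3) / [1] = s + 3
q(s) = 4·L_0 + 2·L_1
  4·L_0(s) = -4s - 8
  2·L_1(s) = 2s + 6
Adding term by term: -2s - 2

q(s) = -2s - 2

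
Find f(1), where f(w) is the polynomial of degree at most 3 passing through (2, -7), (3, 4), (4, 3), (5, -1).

-39

Evaluate each Lagrange basis at w = 1:
L_0(1) = (-2)·(-3)·(-4)/[(-1)·(-2)·(-3)] = 4
L_1(1) = (-1)·(-3)·(-4)/[(1)·(-1)·(-2)] = -6
L_2(1) = (-1)·(-2)·(-4)/[(2)·(1)·(-1)] = 4
L_3(1) = (-1)·(-2)·(-3)/[(3)·(2)·(1)] = -1
Sum: (-7)·(4) + 4·(-6) + 3·(4) + (-1)·(-1) = -39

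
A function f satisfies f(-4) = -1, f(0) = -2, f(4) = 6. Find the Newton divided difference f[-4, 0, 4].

9/32

f[-4,0] = (-2 - (-1)) / (0 - (-4)) = -1/4
f[0,4] = (6 - (-2)) / (4 - 0) = 2
f[-4,0,4] = (2 - (-1/4)) / (4 - (-4)) = 9/32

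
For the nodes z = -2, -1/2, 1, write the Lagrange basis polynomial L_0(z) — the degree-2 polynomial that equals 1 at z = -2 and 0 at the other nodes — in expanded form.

L_0(z) = (2/9)z^2 - (1/9)z - 1/9

L_0(z) = (z + 1/2)(z - 1) / [(-3/2)·(-3)]
       = (z^2 - (1/2)z - 1/2) / (9/2)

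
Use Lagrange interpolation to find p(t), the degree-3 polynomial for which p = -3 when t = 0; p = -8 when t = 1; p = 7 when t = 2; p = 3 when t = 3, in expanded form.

p(t) = -(13/2)t^3 + (59/2)t^2 - 28t - 3

Build the Lagrange basis polynomials:
L_0(t) = (t - 1)(t - 2)(t - 3) / [-6] = -(1/6)t^3 + t^2 - (11/6)t + 1
L_1(t) = t(t - 2)(t - 3) / [2] = (1/2)t^3 - (5/2)t^2 + 3t
L_2(t) = t(t - 1)(t - 3) / [-2] = -(1/2)t^3 + 2t^2 - (3/2)t
L_3(t) = t(t - 1)(t - 2) / [6] = (1/6)t^3 - (1/2)t^2 + (1/3)t
p(t) = (-3)·L_0 + (-8)·L_1 + 7·L_2 + 3·L_3
  (-3)·L_0(t) = (1/2)t^3 - 3t^2 + (11/2)t - 3
  (-8)·L_1(t) = -4t^3 + 20t^2 - 24t
  7·L_2(t) = -(7/2)t^3 + 14t^2 - (21/2)t
  3·L_3(t) = (1/2)t^3 - (3/2)t^2 + t
Adding term by term: -(13/2)t^3 + (59/2)t^2 - 28t - 3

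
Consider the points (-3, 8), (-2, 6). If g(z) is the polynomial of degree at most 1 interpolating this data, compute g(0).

2

Evaluate each Lagrange basis at z = 0:
L_0(0) = (2)/[(-1)] = -2
L_1(0) = (3)/[(1)] = 3
Sum: 8·(-2) + 6·(3) = 2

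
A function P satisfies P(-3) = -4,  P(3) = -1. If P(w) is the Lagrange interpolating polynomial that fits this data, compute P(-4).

-9/2

L_0(-4) = (-7)/[(-6)] = 7/6
L_1(-4) = (-1)/[(6)] = -1/6
Sum: (-4)·(7/6) + (-1)·(-1/6) = -9/2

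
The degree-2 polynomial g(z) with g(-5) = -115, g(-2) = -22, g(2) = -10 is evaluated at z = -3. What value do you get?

Using Newton's divided-difference form:
g[-5,-2] = (-22 - (-115)) / (-2 - (-5)) = 31
g[-2,2] = (-10 - (-22)) / (2 - (-2)) = 3
g[-5,-2,2] = (3 - 31) / (2 - (-5)) = -4
g(-3) = -115 + 31·(2) + (-4)·(2)·(-1) = -45

-45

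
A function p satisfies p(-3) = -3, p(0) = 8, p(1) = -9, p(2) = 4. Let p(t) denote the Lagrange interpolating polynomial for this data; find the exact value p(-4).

Evaluate each Lagrange basis at t = -4:
L_0(-4) = (-4)·(-5)·(-6)/[(-3)·(-4)·(-5)] = 2
L_1(-4) = (-1)·(-5)·(-6)/[(3)·(-1)·(-2)] = -5
L_2(-4) = (-1)·(-4)·(-6)/[(4)·(1)·(-1)] = 6
L_3(-4) = (-1)·(-4)·(-5)/[(5)·(2)·(1)] = -2
Sum: (-3)·(2) + 8·(-5) + (-9)·(6) + 4·(-2) = -108

-108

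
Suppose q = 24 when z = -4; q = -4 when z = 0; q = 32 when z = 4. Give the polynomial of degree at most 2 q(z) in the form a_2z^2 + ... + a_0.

q(z) = 2z^2 + z - 4

Newton's divided differences:
q[-4,0] = (-4 - 24) / (0 - (-4)) = -7
q[0,4] = (32 - (-4)) / (4 - 0) = 9
q[-4,0,4] = (9 - (-7)) / (4 - (-4)) = 2
q(z) = 24 + (-7)·(z + 4) + 2·(z + 4)z
Expanding: q(z) = 2z^2 + z - 4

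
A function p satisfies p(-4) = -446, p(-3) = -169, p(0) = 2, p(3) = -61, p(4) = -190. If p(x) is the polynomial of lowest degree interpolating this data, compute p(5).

-473

L_0(5) = (8)·(5)·(2)·(1)/[(-1)·(-4)·(-7)·(-8)] = 5/14
L_1(5) = (9)·(5)·(2)·(1)/[(1)·(-3)·(-6)·(-7)] = -5/7
L_2(5) = (9)·(8)·(2)·(1)/[(4)·(3)·(-3)·(-4)] = 1
L_3(5) = (9)·(8)·(5)·(1)/[(7)·(6)·(3)·(-1)] = -20/7
L_4(5) = (9)·(8)·(5)·(2)/[(8)·(7)·(4)·(1)] = 45/14
Sum: (-446)·(5/14) + (-169)·(-5/7) + 2·(1) + (-61)·(-20/7) + (-190)·(45/14) = -473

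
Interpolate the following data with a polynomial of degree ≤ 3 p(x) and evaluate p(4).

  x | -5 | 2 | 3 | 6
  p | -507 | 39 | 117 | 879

Evaluate each Lagrange basis at x = 4:
L_0(4) = (2)·(1)·(-2)/[(-7)·(-8)·(-11)] = 1/154
L_1(4) = (9)·(1)·(-2)/[(7)·(-1)·(-4)] = -9/14
L_2(4) = (9)·(2)·(-2)/[(8)·(1)·(-3)] = 3/2
L_3(4) = (9)·(2)·(1)/[(11)·(4)·(3)] = 3/22
Sum: (-507)·(1/154) + 39·(-9/14) + 117·(3/2) + 879·(3/22) = 267

267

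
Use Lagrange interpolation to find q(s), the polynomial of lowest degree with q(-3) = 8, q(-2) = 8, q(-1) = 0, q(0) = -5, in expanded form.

q(s) = (11/6)s^3 + 7s^2 + (1/6)s - 5

Build the Lagrange basis polynomials:
L_0(s) = (s + 2)(s + 1)s / [-6] = -(1/6)s^3 - (1/2)s^2 - (1/3)s
L_1(s) = (s + 3)(s + 1)s / [2] = (1/2)s^3 + 2s^2 + (3/2)s
L_2(s) = (s + 3)(s + 2)s / [-2] = -(1/2)s^3 - (5/2)s^2 - 3s
L_3(s) = (s + 3)(s + 2)(s + 1) / [6] = (1/6)s^3 + s^2 + (11/6)s + 1
q(s) = 8·L_0 + 8·L_1 + 0·L_2 + (-5)·L_3
  8·L_0(s) = -(4/3)s^3 - 4s^2 - (8/3)s
  8·L_1(s) = 4s^3 + 16s^2 + 12s
  0·L_2(s) = 0
  (-5)·L_3(s) = -(5/6)s^3 - 5s^2 - (55/6)s - 5
Adding term by term: (11/6)s^3 + 7s^2 + (1/6)s - 5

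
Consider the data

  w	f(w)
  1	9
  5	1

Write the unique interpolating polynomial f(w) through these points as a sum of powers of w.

L_0(w) = (w - 5) / [-4] = -(1/4)w + 5/4
L_1(w) = (w - 1) / [4] = (1/4)w - 1/4
f(w) = 9·L_0 + 1·L_1
  9·L_0(w) = -(9/4)w + 45/4
  1·L_1(w) = (1/4)w - 1/4
Adding term by term: -2w + 11

f(w) = -2w + 11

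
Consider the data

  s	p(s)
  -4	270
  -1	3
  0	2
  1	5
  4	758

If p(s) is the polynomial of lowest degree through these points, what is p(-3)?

65

Using Newton's divided-difference form:
p[-4,-1] = (3 - 270) / (-1 - (-4)) = -89
p[-1,0] = (2 - 3) / (0 - (-1)) = -1
p[0,1] = (5 - 2) / (1 - 0) = 3
p[1,4] = (758 - 5) / (4 - 1) = 251
p[-4,-1,0] = (-1 - (-89)) / (0 - (-4)) = 22
p[-1,0,1] = (3 - (-1)) / (1 - (-1)) = 2
p[0,1,4] = (251 - 3) / (4 - 0) = 62
p[-4,-1,0,1] = (2 - 22) / (1 - (-4)) = -4
p[-1,0,1,4] = (62 - 2) / (4 - (-1)) = 12
p[-4,-1,0,1,4] = (12 - (-4)) / (4 - (-4)) = 2
p(-3) = 270 + (-89)·(1) + 22·(1)·(-2) + (-4)·(1)·(-2)·(-3) + 2·(1)·(-2)·(-3)·(-4) = 65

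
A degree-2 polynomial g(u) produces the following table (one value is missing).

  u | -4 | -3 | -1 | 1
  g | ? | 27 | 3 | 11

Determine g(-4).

The 3 known values determine g uniquely (degree ≤ 2).
Evaluate each Lagrange basis at u = -4:
L_0(-4) = (-3)·(-5)/[(-2)·(-4)] = 15/8
L_1(-4) = (-1)·(-5)/[(2)·(-2)] = -5/4
L_2(-4) = (-1)·(-3)/[(4)·(2)] = 3/8
Sum: 27·(15/8) + 3·(-5/4) + 11·(3/8) = 51

51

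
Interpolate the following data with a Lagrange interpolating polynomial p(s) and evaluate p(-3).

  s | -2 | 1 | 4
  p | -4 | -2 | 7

-28/9

L_0(-3) = (-4)·(-7)/[(-3)·(-6)] = 14/9
L_1(-3) = (-1)·(-7)/[(3)·(-3)] = -7/9
L_2(-3) = (-1)·(-4)/[(6)·(3)] = 2/9
Sum: (-4)·(14/9) + (-2)·(-7/9) + 7·(2/9) = -28/9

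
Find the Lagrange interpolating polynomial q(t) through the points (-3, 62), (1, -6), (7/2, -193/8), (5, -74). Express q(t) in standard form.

Build the Lagrange basis polynomials:
L_0(t) = (t - 1)(t - 7/2)(t - 5) / [-208] = -(1/208)t^3 + (19/416)t^2 - (1/8)t + 35/416
L_1(t) = (t + 3)(t - 7/2)(t - 5) / [40] = (1/40)t^3 - (11/80)t^2 - (1/5)t + 21/16
L_2(t) = (t + 3)(t - 1)(t - 5) / [-195/8] = -(8/195)t^3 + (8/65)t^2 + (8/15)t - 8/13
L_3(t) = (t + 3)(t - 1)(t - 7/2) / [48] = (1/48)t^3 - (1/32)t^2 - (5/24)t + 7/32
q(t) = 62·L_0 + (-6)·L_1 + (-193/8)·L_2 + (-74)·L_3
  62·L_0(t) = -(31/104)t^3 + (589/208)t^2 - (31/4)t + 1085/208
  (-6)·L_1(t) = -(3/20)t^3 + (33/40)t^2 + (6/5)t - 63/8
  (-193/8)·L_2(t) = (193/195)t^3 - (193/65)t^2 - (193/15)t + 193/13
  (-74)·L_3(t) = -(37/24)t^3 + (37/16)t^2 + (185/12)t - 259/16
Adding term by term: -t^3 + 3t^2 - 4t - 4

q(t) = -t^3 + 3t^2 - 4t - 4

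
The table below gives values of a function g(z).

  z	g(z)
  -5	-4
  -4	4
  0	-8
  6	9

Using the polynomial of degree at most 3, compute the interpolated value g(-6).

-1069/55

L_0(-6) = (-2)·(-6)·(-12)/[(-1)·(-5)·(-11)] = 144/55
L_1(-6) = (-1)·(-6)·(-12)/[(1)·(-4)·(-10)] = -9/5
L_2(-6) = (-1)·(-2)·(-12)/[(5)·(4)·(-6)] = 1/5
L_3(-6) = (-1)·(-2)·(-6)/[(11)·(10)·(6)] = -1/55
Sum: (-4)·(144/55) + 4·(-9/5) + (-8)·(1/5) + 9·(-1/55) = -1069/55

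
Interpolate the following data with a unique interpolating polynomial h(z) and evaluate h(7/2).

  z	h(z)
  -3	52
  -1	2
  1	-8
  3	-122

L_0(7/2) = (9/2)·(5/2)·(1/2)/[(-2)·(-4)·(-6)] = -15/128
L_1(7/2) = (13/2)·(5/2)·(1/2)/[(2)·(-2)·(-4)] = 65/128
L_2(7/2) = (13/2)·(9/2)·(1/2)/[(4)·(2)·(-2)] = -117/128
L_3(7/2) = (13/2)·(9/2)·(5/2)/[(6)·(4)·(2)] = 195/128
Sum: 52·(-15/128) + 2·(65/128) + (-8)·(-117/128) + (-122)·(195/128) = -1469/8

-1469/8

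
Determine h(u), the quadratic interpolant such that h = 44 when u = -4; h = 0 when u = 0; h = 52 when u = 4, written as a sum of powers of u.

h(u) = 3u^2 + u

Newton's divided differences:
h[-4,0] = (0 - 44) / (0 - (-4)) = -11
h[0,4] = (52 - 0) / (4 - 0) = 13
h[-4,0,4] = (13 - (-11)) / (4 - (-4)) = 3
h(u) = 44 + (-11)·(u + 4) + 3·(u + 4)u
Expanding: h(u) = 3u^2 + u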